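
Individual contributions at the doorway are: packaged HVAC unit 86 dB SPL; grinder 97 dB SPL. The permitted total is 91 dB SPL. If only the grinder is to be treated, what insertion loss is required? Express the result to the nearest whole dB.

8 dB

Fixed contribution from the other source: Σ 10^(L/10) = 10^(86/10) = 3.981e+08 (86.00 dB SPL).
The limit corresponds to 10^(91/10) = 1.259e+09; subtracting the fixed part leaves 8.608e+08 for the grinder, i.e. 89.35 dB SPL.
Required insertion loss = 97 − 89.35 = 7.65 dB.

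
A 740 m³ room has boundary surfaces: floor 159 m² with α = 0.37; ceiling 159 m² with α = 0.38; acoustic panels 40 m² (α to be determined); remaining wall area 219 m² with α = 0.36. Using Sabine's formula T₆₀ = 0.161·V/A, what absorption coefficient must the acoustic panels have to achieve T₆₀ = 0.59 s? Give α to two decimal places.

0.10

From T₆₀ = 0.161·V/A, the target T₆₀ = 0.59 s needs A = 0.161·740/0.59 = 201.93 m².
Absorption from the other surfaces = 159·0.37 + 159·0.38 + 219·0.36 = 198.09 m², so the acoustic panels must supply 3.84 m² over 40 m².
α = 3.84/40 = 0.096.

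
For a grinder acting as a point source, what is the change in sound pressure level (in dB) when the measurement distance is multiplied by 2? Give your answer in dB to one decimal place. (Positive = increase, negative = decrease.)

-6.0 dB

With spherical spreading the level changes by −20·log₁₀(r₂/r₁).
ΔL = −20·log₁₀(2) = -6.02 dB.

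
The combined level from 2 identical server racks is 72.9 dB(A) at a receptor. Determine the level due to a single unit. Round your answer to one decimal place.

69.9 dB(A)

Dividing the total intensity by 2 lowers the level by 10·log₁₀ 2 = 3.010 dB: L₁ = 72.9 − 3.010.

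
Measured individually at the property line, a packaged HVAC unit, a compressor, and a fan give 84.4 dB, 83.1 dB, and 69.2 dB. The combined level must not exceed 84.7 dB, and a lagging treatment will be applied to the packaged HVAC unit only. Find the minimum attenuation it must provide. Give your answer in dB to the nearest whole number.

5 dB

Fixed contribution from the other sources: Σ 10^(L/10) = 10^(83.1/10) + 10^(69.2/10) = 2.125e+08 (83.27 dB).
To meet 84.7 dB overall, the treated packaged HVAC unit may contribute at most 10^(84.7/10) − 2.125e+08 = 8.263e+07, i.e. 79.17 dB.
Required insertion loss = 84.4 − 79.17 = 5.23 dB.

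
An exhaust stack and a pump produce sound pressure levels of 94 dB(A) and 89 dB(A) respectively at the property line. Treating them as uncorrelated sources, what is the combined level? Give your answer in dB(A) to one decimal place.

For uncorrelated sources the intensities add, so convert each level to linear form, sum, and take 10·log₁₀ of the total.
Σ 10^(L/10) = 10^(94/10) + 10^(89/10) = 3.306e+09.
L_total = 10·log₁₀(3.306e+09) = 95.19 dB(A).

95.2 dB(A)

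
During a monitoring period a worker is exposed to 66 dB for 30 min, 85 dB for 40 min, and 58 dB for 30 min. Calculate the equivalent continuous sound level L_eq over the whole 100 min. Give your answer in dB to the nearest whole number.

Weight each interval's intensity by its duration and average over T = 100 min:
Σ tᵢ·10^(Lᵢ/10) = 30·10^(66/10) + 40·10^(85/10) + 30·10^(58/10) = 1.279e+10.
L_eq = 10·log₁₀(1.279e+10/100) = 81.07 dB.

81 dB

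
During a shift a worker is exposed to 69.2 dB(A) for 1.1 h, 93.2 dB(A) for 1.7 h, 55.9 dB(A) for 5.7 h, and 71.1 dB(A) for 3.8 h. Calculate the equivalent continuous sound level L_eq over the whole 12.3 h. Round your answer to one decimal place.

L_eq = 10·log₁₀[(1/T)·Σ tᵢ·10^(Lᵢ/10)] with T = 12.3 h.
Σ tᵢ·10^(Lᵢ/10) = 1.1·10^(69.2/10) + 1.7·10^(93.2/10) + 5.7·10^(55.9/10) + 3.8·10^(71.1/10) = 3.612e+09.
L_eq = 10·log₁₀(3.612e+09/12.3) = 84.68 dB(A).

84.7 dB(A)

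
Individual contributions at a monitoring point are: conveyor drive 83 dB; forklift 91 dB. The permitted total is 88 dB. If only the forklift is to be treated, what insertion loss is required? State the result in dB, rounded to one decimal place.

4.7 dB

Fixed contribution from the other source: Σ 10^(L/10) = 10^(83/10) = 1.995e+08 (83.00 dB).
The limit corresponds to 10^(88/10) = 6.310e+08; subtracting the fixed part leaves 4.314e+08 for the forklift, i.e. 86.35 dB.
Required insertion loss = 91 − 86.35 = 4.65 dB.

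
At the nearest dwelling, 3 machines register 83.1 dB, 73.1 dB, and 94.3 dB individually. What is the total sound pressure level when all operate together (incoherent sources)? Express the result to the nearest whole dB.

For uncorrelated sources the intensities add, so convert each level to linear form, sum, and take 10·log₁₀ of the total.
Σ 10^(L/10) = 10^(83.1/10) + 10^(73.1/10) + 10^(94.3/10) = 2.916e+09.
L_total = 10·log₁₀(2.916e+09) = 94.65 dB.

95 dB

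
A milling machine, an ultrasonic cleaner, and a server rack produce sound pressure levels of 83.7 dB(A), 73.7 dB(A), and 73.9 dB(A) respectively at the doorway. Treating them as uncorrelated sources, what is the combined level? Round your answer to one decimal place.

Incoherent sources combine by intensity addition: L_total = 10·log₁₀(Σ 10^(L_i/10)).
Σ 10^(L/10) = 10^(83.7/10) + 10^(73.7/10) + 10^(73.9/10) = 2.824e+08.
L_total = 10·log₁₀(2.824e+08) = 84.51 dB(A).

84.5 dB(A)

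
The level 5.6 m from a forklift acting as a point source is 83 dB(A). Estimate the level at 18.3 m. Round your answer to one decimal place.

Point-source attenuation: ΔL = 20·log₁₀(r₂/r₁) = 20·log₁₀(18.3/5.6) = 10.285 dB.
L₂ = 83 − 20·log₁₀(18.3/5.6) = 83 − 10.285 = 72.71 dB(A).

72.7 dB(A)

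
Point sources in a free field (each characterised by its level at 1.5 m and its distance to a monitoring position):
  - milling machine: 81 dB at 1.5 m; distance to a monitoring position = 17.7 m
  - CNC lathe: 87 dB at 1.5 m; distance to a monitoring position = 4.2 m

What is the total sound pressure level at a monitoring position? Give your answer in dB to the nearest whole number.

78 dB

Propagate each source to the receiver with L = L_ref − 20·log₁₀(r/r_ref), then add intensities.
milling machine: 81 − 20·log₁₀(17.7/1.5) = 81 − 21.44 = 59.56 dB.
CNC lathe: 87 − 20·log₁₀(4.2/1.5) = 87 − 8.94 = 78.06 dB.
Σ 10^(L/10) = 6.483e+07 → L_total = 10·log₁₀(6.483e+07) = 78.12 dB.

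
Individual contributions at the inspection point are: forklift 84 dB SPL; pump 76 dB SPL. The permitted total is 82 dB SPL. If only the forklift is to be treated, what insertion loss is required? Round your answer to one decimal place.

3.3 dB

Everything except the forklift sums to 10^(76/10) = 3.981e+07 in linear terms, 76.00 dB SPL.
The limit corresponds to 10^(82/10) = 1.585e+08; subtracting the fixed part leaves 1.187e+08 for the forklift, i.e. 80.74 dB SPL.
Required insertion loss = 84 − 80.74 = 3.26 dB.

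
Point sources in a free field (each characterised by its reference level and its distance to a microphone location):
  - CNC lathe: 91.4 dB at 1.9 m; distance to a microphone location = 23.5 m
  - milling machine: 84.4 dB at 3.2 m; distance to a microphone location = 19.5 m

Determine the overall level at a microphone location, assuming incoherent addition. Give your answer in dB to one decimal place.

72.2 dB

Propagate each source to the receiver with L = L_ref − 20·log₁₀(r/r_ref), then add intensities.
CNC lathe: 91.4 − 20·log₁₀(23.5/1.9) = 91.4 − 21.85 = 69.55 dB.
milling machine: 84.4 − 20·log₁₀(19.5/3.2) = 84.4 − 15.70 = 68.70 dB.
Σ 10^(L/10) = 1.644e+07 → L_total = 10·log₁₀(1.644e+07) = 72.16 dB.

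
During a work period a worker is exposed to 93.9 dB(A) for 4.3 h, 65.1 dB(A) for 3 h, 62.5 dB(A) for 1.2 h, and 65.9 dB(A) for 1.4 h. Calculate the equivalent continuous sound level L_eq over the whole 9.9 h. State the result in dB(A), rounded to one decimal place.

90.3 dB(A)

L_eq = 10·log₁₀[(1/T)·Σ tᵢ·10^(Lᵢ/10)] with T = 9.9 h.
Σ tᵢ·10^(Lᵢ/10) = 4.3·10^(93.9/10) + 3·10^(65.1/10) + 1.2·10^(62.5/10) + 1.4·10^(65.9/10) = 1.057e+10.
L_eq = 10·log₁₀(1.057e+10/9.9) = 90.29 dB(A).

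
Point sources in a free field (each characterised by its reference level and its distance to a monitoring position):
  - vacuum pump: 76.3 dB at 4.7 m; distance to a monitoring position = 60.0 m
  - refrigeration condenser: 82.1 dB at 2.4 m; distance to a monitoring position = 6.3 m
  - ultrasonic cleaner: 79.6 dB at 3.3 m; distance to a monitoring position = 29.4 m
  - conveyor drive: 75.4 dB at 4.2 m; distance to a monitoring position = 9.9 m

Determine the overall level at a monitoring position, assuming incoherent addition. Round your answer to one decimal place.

First find each source's level at the receiver (point-source: −20·log₁₀(r/r_ref)), then combine on an intensity basis.
vacuum pump: 76.3 − 20·log₁₀(60.0/4.7) = 76.3 − 22.12 = 54.18 dB.
refrigeration condenser: 82.1 − 20·log₁₀(6.3/2.4) = 82.1 − 8.38 = 73.72 dB.
ultrasonic cleaner: 79.6 − 20·log₁₀(29.4/3.3) = 79.6 − 19.00 = 60.60 dB.
conveyor drive: 75.4 − 20·log₁₀(9.9/4.2) = 75.4 − 7.45 = 67.95 dB.
Σ 10^(L/10) = 3.119e+07 → L_total = 10·log₁₀(3.119e+07) = 74.94 dB.

74.9 dB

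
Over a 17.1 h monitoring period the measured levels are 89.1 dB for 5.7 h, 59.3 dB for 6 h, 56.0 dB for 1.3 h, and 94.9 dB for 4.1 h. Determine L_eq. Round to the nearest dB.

The energy average is taken in the linear domain: L_eq = 10·log₁₀[(Σ tᵢ·10^(Lᵢ/10))/T], T = 17.1 h.
Σ tᵢ·10^(Lᵢ/10) = 5.7·10^(89.1/10) + 6·10^(59.3/10) + 1.3·10^(56.0/10) + 4.1·10^(94.9/10) = 1.731e+10.
L_eq = 10·log₁₀(1.731e+10/17.1) = 90.05 dB.

90 dB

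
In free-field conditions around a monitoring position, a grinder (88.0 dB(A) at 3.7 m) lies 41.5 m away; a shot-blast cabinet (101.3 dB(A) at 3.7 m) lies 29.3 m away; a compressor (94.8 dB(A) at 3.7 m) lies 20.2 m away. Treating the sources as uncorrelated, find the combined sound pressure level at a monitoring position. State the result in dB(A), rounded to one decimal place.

85.1 dB(A)

First find each source's level at the receiver (point-source: −20·log₁₀(r/r_ref)), then combine on an intensity basis.
grinder: 88.0 − 20·log₁₀(41.5/3.7) = 88.0 − 21.00 = 67.00 dB(A).
shot-blast cabinet: 101.3 − 20·log₁₀(29.3/3.7) = 101.3 − 17.97 = 83.33 dB(A).
compressor: 94.8 − 20·log₁₀(20.2/3.7) = 94.8 − 14.74 = 80.06 dB(A).
Σ 10^(L/10) = 3.215e+08 → L_total = 10·log₁₀(3.215e+08) = 85.07 dB(A).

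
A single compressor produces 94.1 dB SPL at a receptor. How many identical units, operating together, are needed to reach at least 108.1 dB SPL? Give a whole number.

Need L₁ + 10·log₁₀ N ≥ 108.1, i.e. log₁₀ N ≥ 1.40.
N ≥ 10^(14.0/10) = 25.119, so N = 26.

26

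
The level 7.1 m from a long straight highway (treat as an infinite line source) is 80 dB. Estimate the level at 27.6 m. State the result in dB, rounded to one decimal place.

Cylindrical spreading from a line source gives a 10·log₁₀(r₂/r₁) drop.
L₂ = 80 − 10·log₁₀(27.6/7.1) = 80 − 5.897 = 74.10 dB.

74.1 dB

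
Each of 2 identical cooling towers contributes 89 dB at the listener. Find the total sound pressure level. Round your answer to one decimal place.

N identical incoherent sources raise the level by 10·log₁₀ N.
L_total = 89 + 10·log₁₀(2) = 89 + 3.010 = 92.01 dB.

92.0 dB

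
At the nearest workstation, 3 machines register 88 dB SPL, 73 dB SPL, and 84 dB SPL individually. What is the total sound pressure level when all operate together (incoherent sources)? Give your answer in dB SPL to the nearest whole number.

90 dB SPL

Incoherent sources combine by intensity addition: L_total = 10·log₁₀(Σ 10^(L_i/10)).
Σ 10^(L/10) = 10^(88/10) + 10^(73/10) + 10^(84/10) = 9.021e+08.
L_total = 10·log₁₀(9.021e+08) = 89.55 dB SPL.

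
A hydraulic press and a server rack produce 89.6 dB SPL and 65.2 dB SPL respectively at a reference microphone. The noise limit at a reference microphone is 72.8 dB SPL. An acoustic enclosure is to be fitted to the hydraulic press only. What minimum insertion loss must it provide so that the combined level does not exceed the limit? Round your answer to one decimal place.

The untreated sources together contribute 10^(65.2/10) = 3.311e+06, i.e. 65.20 dB SPL.
To meet 72.8 dB SPL overall, the treated hydraulic press may contribute at most 10^(72.8/10) − 3.311e+06 = 1.574e+07, i.e. 71.97 dB SPL.
So the hydraulic press must be reduced from 89.6 to 71.97 dB SPL: IL = 17.63 dB.

17.6 dB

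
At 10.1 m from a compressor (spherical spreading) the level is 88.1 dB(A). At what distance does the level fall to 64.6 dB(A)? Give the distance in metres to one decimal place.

The 23.5 dB drop corresponds to a distance ratio of 10^(23.5/20) for a point source.
r₂ = 10.1·10^((88.1−64.6)/20) = 10.1·10^(23.5/20) = 151.12 m.

151.1 m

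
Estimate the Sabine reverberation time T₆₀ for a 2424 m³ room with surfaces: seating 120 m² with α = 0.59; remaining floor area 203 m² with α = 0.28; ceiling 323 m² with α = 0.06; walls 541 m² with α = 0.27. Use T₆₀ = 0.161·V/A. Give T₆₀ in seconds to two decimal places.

1.33 s

A = Σ Sᵢαᵢ = 120·0.59 + 203·0.28 + 323·0.06 + 541·0.27 = 293.09 m².
T₆₀ = 0.161 × 2424 / 293.09 = 1.332 s.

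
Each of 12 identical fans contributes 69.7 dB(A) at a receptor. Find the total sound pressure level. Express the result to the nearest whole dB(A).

80 dB(A)

L_total = L₁ + 10·log₁₀ N for N identical incoherent sources.
L_total = 69.7 + 10·log₁₀(12) = 69.7 + 10.792 = 80.49 dB(A).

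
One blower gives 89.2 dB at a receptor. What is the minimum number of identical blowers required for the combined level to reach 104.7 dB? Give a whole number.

36

The shortfall is 104.7 − 89.2 = 15.5 dB, and N units add 10·log₁₀ N, so need 10·log₁₀ N ≥ 15.5.
N ≥ 10^(15.5/10) = 35.481, so N = 36.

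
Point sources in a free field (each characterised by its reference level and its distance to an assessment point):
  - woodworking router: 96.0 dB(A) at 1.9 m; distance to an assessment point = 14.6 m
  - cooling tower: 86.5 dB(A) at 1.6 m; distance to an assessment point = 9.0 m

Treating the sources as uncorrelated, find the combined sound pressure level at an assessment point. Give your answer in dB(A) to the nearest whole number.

79 dB(A)

Propagate each source to the receiver with L = L_ref − 20·log₁₀(r/r_ref), then add intensities.
woodworking router: 96.0 − 20·log₁₀(14.6/1.9) = 96.0 − 17.71 = 78.29 dB(A).
cooling tower: 86.5 − 20·log₁₀(9.0/1.6) = 86.5 − 15.00 = 71.50 dB(A).
Σ 10^(L/10) = 8.154e+07 → L_total = 10·log₁₀(8.154e+07) = 79.11 dB(A).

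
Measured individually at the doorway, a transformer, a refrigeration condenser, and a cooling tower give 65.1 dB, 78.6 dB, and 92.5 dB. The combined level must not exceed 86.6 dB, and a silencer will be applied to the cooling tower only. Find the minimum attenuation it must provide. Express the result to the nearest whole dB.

7 dB

The untreated sources together contribute 10^(65.1/10) + 10^(78.6/10) = 7.568e+07, i.e. 78.79 dB.
To meet 86.6 dB overall, the treated cooling tower may contribute at most 10^(86.6/10) − 7.568e+07 = 3.814e+08, i.e. 85.81 dB.
Required insertion loss = 92.5 − 85.81 = 6.69 dB.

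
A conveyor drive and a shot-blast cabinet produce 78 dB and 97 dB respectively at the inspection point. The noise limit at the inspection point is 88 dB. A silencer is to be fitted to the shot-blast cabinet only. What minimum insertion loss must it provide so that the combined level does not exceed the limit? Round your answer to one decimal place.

9.5 dB

The untreated sources together contribute 10^(78/10) = 6.310e+07, i.e. 78.00 dB.
The limit corresponds to 10^(88/10) = 6.310e+08; subtracting the fixed part leaves 5.679e+08 for the shot-blast cabinet, i.e. 87.54 dB.
Required insertion loss = 97 − 87.54 = 9.46 dB.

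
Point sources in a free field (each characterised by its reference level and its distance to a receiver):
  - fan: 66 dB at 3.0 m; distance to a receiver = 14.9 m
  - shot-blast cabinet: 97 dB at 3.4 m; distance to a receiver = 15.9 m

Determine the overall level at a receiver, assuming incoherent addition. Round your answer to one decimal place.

First find each source's level at the receiver (point-source: −20·log₁₀(r/r_ref)), then combine on an intensity basis.
fan: 66 − 20·log₁₀(14.9/3.0) = 66 − 13.92 = 52.08 dB.
shot-blast cabinet: 97 − 20·log₁₀(15.9/3.4) = 97 − 13.40 = 83.60 dB.
Σ 10^(L/10) = 2.293e+08 → L_total = 10·log₁₀(2.293e+08) = 83.60 dB.

83.6 dB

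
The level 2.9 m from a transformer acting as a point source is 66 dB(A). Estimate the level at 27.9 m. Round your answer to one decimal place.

Spherical spreading from a point source gives a 20·log₁₀(r₂/r₁) drop.
L₂ = 66 − 20·log₁₀(27.9/2.9) = 66 − 19.664 = 46.34 dB(A).

46.3 dB(A)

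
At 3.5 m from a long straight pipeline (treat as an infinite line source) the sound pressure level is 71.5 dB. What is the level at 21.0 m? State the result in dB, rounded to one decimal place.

For a line source, L₂ = L₁ − 10·log₁₀(r₂/r₁).
L₂ = 71.5 − 10·log₁₀(21.0/3.5) = 71.5 − 7.782 = 63.72 dB.

63.7 dB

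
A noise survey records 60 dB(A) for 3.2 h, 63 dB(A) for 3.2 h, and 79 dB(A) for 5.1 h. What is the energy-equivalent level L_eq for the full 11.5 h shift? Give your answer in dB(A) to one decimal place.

75.6 dB(A)

L_eq = 10·log₁₀[(1/T)·Σ tᵢ·10^(Lᵢ/10)] with T = 11.5 h.
Σ tᵢ·10^(Lᵢ/10) = 3.2·10^(60/10) + 3.2·10^(63/10) + 5.1·10^(79/10) = 4.147e+08.
L_eq = 10·log₁₀(4.147e+08/11.5) = 75.57 dB(A).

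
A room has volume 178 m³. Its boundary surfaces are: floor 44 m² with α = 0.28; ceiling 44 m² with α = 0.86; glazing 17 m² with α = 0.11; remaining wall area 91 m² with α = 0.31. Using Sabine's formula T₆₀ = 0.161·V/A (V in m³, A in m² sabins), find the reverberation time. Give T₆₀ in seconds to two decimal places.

0.36 s

Total absorption A = 44·0.28 + 44·0.86 + 17·0.11 + 91·0.31 = 80.24 m² sabins.
T₆₀ = 0.161 × 178 / 80.24 = 0.357 s.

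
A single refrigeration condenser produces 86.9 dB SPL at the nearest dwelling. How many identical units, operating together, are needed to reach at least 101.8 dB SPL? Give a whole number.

Need L₁ + 10·log₁₀ N ≥ 101.8, i.e. log₁₀ N ≥ 1.49.
N ≥ 10^(14.9/10) = 30.903, so N = 31.

31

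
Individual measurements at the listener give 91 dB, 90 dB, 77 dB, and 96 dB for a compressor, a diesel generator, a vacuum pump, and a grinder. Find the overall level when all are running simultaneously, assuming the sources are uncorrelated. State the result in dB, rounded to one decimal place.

Incoherent sources combine by intensity addition: L_total = 10·log₁₀(Σ 10^(L_i/10)).
Σ 10^(L/10) = 10^(91/10) + 10^(90/10) + 10^(77/10) + 10^(96/10) = 6.290e+09.
L_total = 10·log₁₀(6.290e+09) = 97.99 dB.

98.0 dB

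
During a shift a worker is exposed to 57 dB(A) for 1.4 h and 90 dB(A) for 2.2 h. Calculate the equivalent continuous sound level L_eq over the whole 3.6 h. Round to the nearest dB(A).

The energy average is taken in the linear domain: L_eq = 10·log₁₀[(Σ tᵢ·10^(Lᵢ/10))/T], T = 3.6 h.
Σ tᵢ·10^(Lᵢ/10) = 1.4·10^(57/10) + 2.2·10^(90/10) = 2.201e+09.
L_eq = 10·log₁₀(2.201e+09/3.6) = 87.86 dB(A).

88 dB(A)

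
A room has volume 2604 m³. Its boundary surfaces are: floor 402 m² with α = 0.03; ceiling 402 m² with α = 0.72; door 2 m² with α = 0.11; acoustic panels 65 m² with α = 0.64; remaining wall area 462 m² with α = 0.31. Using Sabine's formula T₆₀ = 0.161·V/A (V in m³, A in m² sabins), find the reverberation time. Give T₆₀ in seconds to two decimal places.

0.86 s

Total absorption A = 402·0.03 + 402·0.72 + 2·0.11 + 65·0.64 + 462·0.31 = 486.54 m² sabins.
T₆₀ = 0.161 × 2604 / 486.54 = 0.862 s.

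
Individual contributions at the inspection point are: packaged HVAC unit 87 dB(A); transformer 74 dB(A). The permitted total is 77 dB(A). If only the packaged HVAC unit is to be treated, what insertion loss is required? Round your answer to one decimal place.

13.0 dB

Fixed contribution from the other source: Σ 10^(L/10) = 10^(74/10) = 2.512e+07 (74.00 dB(A)).
The limit corresponds to 10^(77/10) = 5.012e+07; subtracting the fixed part leaves 2.500e+07 for the packaged HVAC unit, i.e. 73.98 dB(A).
So the packaged HVAC unit must be reduced from 87 to 73.98 dB(A): IL = 13.02 dB.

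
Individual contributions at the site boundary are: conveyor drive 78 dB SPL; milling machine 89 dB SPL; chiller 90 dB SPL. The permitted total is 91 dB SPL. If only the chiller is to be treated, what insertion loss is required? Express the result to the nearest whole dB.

Fixed contribution from the other sources: Σ 10^(L/10) = 10^(78/10) + 10^(89/10) = 8.574e+08 (89.33 dB SPL).
To meet 91 dB SPL overall, the treated chiller may contribute at most 10^(91/10) − 8.574e+08 = 4.015e+08, i.e. 86.04 dB SPL.
So the chiller must be reduced from 90 to 86.04 dB SPL: IL = 3.96 dB.

4 dB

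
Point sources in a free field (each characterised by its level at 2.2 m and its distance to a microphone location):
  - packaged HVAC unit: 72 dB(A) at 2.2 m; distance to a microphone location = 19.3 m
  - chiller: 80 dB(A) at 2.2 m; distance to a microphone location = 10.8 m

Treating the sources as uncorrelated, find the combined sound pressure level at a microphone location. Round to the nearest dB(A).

66 dB(A)

Propagate each source to the receiver with L = L_ref − 20·log₁₀(r/r_ref), then add intensities.
packaged HVAC unit: 72 − 20·log₁₀(19.3/2.2) = 72 − 18.86 = 53.14 dB(A).
chiller: 80 − 20·log₁₀(10.8/2.2) = 80 − 13.82 = 66.18 dB(A).
Σ 10^(L/10) = 4.355e+06 → L_total = 10·log₁₀(4.355e+06) = 66.39 dB(A).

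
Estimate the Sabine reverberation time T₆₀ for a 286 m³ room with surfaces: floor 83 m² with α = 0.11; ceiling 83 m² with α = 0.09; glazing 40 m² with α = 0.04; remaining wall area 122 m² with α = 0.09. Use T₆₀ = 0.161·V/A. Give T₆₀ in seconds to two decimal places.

A = Σ Sᵢαᵢ = 83·0.11 + 83·0.09 + 40·0.04 + 122·0.09 = 29.18 m².
T₆₀ = 0.161 × 286 / 29.18 = 1.578 s.

1.58 s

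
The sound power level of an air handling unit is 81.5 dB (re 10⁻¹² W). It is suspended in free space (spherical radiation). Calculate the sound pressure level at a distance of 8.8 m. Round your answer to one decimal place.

The power spreads over a sphere of area 4π·r², so L_p = L_w − 10·log₁₀(4π·r²).
4π·r² = 973.1 m², 10·log₁₀ of that is 29.882 dB.
L_p = 81.5 − 29.882 = 51.62 dB.

51.6 dB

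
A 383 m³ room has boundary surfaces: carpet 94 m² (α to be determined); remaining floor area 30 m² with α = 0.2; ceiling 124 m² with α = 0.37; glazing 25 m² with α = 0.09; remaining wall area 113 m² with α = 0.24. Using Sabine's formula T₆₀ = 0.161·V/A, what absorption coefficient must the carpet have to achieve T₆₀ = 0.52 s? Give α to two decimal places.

0.40

A = 0.161·V/T₆₀ = 0.161·383/0.52 = 118.58 m² sabins.
Absorption from the other surfaces = 30·0.2 + 124·0.37 + 25·0.09 + 113·0.24 = 81.25 m², so the carpet must supply 37.33 m² over 94 m².
α = 37.33/94 = 0.397.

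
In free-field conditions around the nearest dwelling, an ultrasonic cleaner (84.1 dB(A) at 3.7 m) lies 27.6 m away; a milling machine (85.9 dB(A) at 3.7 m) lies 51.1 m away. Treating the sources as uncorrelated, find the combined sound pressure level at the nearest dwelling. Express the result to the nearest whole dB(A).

Propagate each source to the receiver with L = L_ref − 20·log₁₀(r/r_ref), then add intensities.
ultrasonic cleaner: 84.1 − 20·log₁₀(27.6/3.7) = 84.1 − 17.45 = 66.65 dB(A).
milling machine: 85.9 − 20·log₁₀(51.1/3.7) = 85.9 − 22.80 = 63.10 dB(A).
Σ 10^(L/10) = 6.659e+06 → L_total = 10·log₁₀(6.659e+06) = 68.23 dB(A).

68 dB(A)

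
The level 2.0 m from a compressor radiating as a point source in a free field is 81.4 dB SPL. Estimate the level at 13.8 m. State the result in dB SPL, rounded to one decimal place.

64.6 dB SPL

Point-source attenuation: ΔL = 20·log₁₀(r₂/r₁) = 20·log₁₀(13.8/2.0) = 16.777 dB.
L₂ = 81.4 − 20·log₁₀(13.8/2.0) = 81.4 − 16.777 = 64.62 dB SPL.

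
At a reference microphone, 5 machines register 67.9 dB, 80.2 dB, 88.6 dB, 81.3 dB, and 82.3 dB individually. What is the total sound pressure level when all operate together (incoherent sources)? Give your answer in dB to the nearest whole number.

91 dB

Incoherent sources combine by intensity addition: L_total = 10·log₁₀(Σ 10^(L_i/10)).
Σ 10^(L/10) = 10^(67.9/10) + 10^(80.2/10) + 10^(88.6/10) + 10^(81.3/10) + 10^(82.3/10) = 1.140e+09.
L_total = 10·log₁₀(1.140e+09) = 90.57 dB.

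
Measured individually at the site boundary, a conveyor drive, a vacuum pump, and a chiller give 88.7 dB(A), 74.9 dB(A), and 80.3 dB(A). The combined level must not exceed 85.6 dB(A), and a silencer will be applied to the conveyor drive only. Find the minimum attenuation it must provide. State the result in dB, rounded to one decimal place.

Fixed contribution from the other sources: Σ 10^(L/10) = 10^(74.9/10) + 10^(80.3/10) = 1.381e+08 (81.40 dB(A)).
To meet 85.6 dB(A) overall, the treated conveyor drive may contribute at most 10^(85.6/10) − 1.381e+08 = 2.250e+08, i.e. 83.52 dB(A).
Required insertion loss = 88.7 − 83.52 = 5.18 dB.

5.2 dB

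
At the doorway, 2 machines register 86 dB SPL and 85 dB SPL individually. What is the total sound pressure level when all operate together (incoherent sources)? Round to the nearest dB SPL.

Incoherent sources combine by intensity addition: L_total = 10·log₁₀(Σ 10^(L_i/10)).
Σ 10^(L/10) = 10^(86/10) + 10^(85/10) = 7.143e+08.
L_total = 10·log₁₀(7.143e+08) = 88.54 dB SPL.

89 dB SPL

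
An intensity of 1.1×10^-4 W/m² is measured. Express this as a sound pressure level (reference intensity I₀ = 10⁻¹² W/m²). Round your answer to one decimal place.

80.4 dB

L = 10·log₁₀(I/I₀) = 10·log₁₀(1.1×10^-4/10⁻¹²) = 10·log₁₀(1.1×10^8).
L = 10·(0.0414 + 8) = 80.41 dB.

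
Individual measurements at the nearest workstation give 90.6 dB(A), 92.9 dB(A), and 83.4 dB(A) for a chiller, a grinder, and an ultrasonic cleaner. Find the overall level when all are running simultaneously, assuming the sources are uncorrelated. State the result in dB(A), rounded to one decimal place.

Incoherent sources combine by intensity addition: L_total = 10·log₁₀(Σ 10^(L_i/10)).
Σ 10^(L/10) = 10^(90.6/10) + 10^(92.9/10) + 10^(83.4/10) = 3.317e+09.
L_total = 10·log₁₀(3.317e+09) = 95.21 dB(A).

95.2 dB(A)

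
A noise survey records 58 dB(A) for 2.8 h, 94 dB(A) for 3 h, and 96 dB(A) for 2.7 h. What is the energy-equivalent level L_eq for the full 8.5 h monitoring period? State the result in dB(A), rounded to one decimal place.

Weight each interval's intensity by its duration and average over T = 8.5 h:
Σ tᵢ·10^(Lᵢ/10) = 2.8·10^(58/10) + 3·10^(94/10) + 2.7·10^(96/10) = 1.829e+10.
L_eq = 10·log₁₀(1.829e+10/8.5) = 93.33 dB(A).

93.3 dB(A)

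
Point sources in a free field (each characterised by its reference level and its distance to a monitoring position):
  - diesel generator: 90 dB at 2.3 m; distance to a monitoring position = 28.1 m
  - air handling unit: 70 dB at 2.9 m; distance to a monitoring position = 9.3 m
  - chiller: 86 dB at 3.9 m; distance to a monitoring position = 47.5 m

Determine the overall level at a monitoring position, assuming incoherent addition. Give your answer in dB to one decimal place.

First find each source's level at the receiver (point-source: −20·log₁₀(r/r_ref)), then combine on an intensity basis.
diesel generator: 90 − 20·log₁₀(28.1/2.3) = 90 − 21.74 = 68.26 dB.
air handling unit: 70 − 20·log₁₀(9.3/2.9) = 70 − 10.12 = 59.88 dB.
chiller: 86 − 20·log₁₀(47.5/3.9) = 86 − 21.71 = 64.29 dB.
Σ 10^(L/10) = 1.036e+07 → L_total = 10·log₁₀(1.036e+07) = 70.15 dB.

70.2 dB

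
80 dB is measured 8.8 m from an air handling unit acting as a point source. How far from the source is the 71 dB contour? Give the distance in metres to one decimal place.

24.8 m

The 9.0 dB drop corresponds to a distance ratio of 10^(9.0/20) for a point source.
r₂ = 8.8·10^((80−71)/20) = 8.8·10^(9.0/20) = 24.80 m.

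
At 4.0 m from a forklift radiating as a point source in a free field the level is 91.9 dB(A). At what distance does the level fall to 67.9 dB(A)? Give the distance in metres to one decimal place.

The 24.0 dB drop corresponds to a distance ratio of 10^(24.0/20) for a point source.
r₂ = 4.0·10^((91.9−67.9)/20) = 4.0·10^(24.0/20) = 63.40 m.

63.4 m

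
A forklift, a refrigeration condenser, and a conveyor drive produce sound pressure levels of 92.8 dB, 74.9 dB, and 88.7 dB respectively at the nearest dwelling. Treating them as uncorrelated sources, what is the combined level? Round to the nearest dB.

94 dB

Incoherent sources combine by intensity addition: L_total = 10·log₁₀(Σ 10^(L_i/10)).
Σ 10^(L/10) = 10^(92.8/10) + 10^(74.9/10) + 10^(88.7/10) = 2.678e+09.
L_total = 10·log₁₀(2.678e+09) = 94.28 dB.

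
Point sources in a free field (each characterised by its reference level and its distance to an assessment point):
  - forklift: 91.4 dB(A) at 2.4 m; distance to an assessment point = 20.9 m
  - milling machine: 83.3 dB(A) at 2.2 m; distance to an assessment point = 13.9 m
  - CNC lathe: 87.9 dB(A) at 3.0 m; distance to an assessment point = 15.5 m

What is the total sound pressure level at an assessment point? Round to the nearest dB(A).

77 dB(A)

Propagate each source to the receiver with L = L_ref − 20·log₁₀(r/r_ref), then add intensities.
forklift: 91.4 − 20·log₁₀(20.9/2.4) = 91.4 − 18.80 = 72.60 dB(A).
milling machine: 83.3 − 20·log₁₀(13.9/2.2) = 83.3 − 16.01 = 67.29 dB(A).
CNC lathe: 87.9 − 20·log₁₀(15.5/3.0) = 87.9 − 14.26 = 73.64 dB(A).
Σ 10^(L/10) = 4.666e+07 → L_total = 10·log₁₀(4.666e+07) = 76.69 dB(A).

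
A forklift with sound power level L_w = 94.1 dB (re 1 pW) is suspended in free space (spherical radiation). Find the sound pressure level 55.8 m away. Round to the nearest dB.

48 dB

L_p = L_w − 10·log₁₀(4π·r²) with r = 55.8 m.
4π·r² = 3.913e+04 m², 10·log₁₀ of that is 45.925 dB.
L_p = 94.1 − 45.925 = 48.18 dB.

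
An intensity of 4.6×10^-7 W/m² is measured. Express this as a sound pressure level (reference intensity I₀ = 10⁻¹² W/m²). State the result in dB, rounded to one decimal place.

56.6 dB

I/I₀ = 4.6×10^-7/10⁻¹² = 4.6×10^5, and L = 10·log₁₀(I/I₀).
L = 10·(0.6628 + 5) = 56.63 dB.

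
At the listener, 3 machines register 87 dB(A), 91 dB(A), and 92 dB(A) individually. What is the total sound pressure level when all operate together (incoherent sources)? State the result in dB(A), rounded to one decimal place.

95.2 dB(A)

For uncorrelated sources the intensities add, so convert each level to linear form, sum, and take 10·log₁₀ of the total.
Σ 10^(L/10) = 10^(87/10) + 10^(91/10) + 10^(92/10) = 3.345e+09.
L_total = 10·log₁₀(3.345e+09) = 95.24 dB(A).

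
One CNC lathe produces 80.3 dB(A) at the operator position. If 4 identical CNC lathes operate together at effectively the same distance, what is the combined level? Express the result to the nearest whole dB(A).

L_total = L₁ + 10·log₁₀ N for N identical incoherent sources.
L_total = 80.3 + 10·log₁₀(4) = 80.3 + 6.021 = 86.32 dB(A).

86 dB(A)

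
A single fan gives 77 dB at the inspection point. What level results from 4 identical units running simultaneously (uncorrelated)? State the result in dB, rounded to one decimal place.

83.0 dB

N identical incoherent sources raise the level by 10·log₁₀ N.
L_total = 77 + 10·log₁₀(4) = 77 + 6.021 = 83.02 dB.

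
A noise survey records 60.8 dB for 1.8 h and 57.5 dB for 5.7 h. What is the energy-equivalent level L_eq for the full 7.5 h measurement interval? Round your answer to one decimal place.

The energy average is taken in the linear domain: L_eq = 10·log₁₀[(Σ tᵢ·10^(Lᵢ/10))/T], T = 7.5 h.
Σ tᵢ·10^(Lᵢ/10) = 1.8·10^(60.8/10) + 5.7·10^(57.5/10) = 5.369e+06.
L_eq = 10·log₁₀(5.369e+06/7.5) = 58.55 dB.

58.5 dB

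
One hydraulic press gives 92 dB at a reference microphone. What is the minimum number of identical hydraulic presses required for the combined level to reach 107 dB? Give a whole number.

N identical sources give L₁ + 10·log₁₀ N, so require 10·log₁₀ N ≥ 107 − 92 = 15.0 dB.
N ≥ 10^(15.0/10) = 31.623, so N = 32.

32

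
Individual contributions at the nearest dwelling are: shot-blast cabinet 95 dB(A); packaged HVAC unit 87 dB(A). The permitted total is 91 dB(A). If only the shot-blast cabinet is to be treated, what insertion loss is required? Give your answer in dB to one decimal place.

Everything except the shot-blast cabinet sums to 10^(87/10) = 5.012e+08 in linear terms, 87.00 dB(A).
To meet 91 dB(A) overall, the treated shot-blast cabinet may contribute at most 10^(91/10) − 5.012e+08 = 7.577e+08, i.e. 88.80 dB(A).
So the shot-blast cabinet must be reduced from 95 to 88.80 dB(A): IL = 6.20 dB.

6.2 dB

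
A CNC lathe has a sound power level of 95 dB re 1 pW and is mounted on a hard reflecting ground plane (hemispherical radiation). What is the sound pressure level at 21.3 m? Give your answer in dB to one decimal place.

Free-field hemispherical radiation: L_p = L_w − 10·log₁₀(2π·r²), r = 21.3 m.
2π·r² = 2851 m², 10·log₁₀ of that is 34.549 dB.
L_p = 95 − 34.549 = 60.45 dB.

60.5 dB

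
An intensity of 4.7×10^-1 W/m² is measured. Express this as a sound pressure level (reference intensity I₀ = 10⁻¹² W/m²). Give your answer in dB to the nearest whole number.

117 dB

L = 10·log₁₀(I/I₀) = 10·log₁₀(4.7×10^-1/10⁻¹²) = 10·log₁₀(4.7×10^11).
L = 10·(0.6721 + 11) = 116.72 dB.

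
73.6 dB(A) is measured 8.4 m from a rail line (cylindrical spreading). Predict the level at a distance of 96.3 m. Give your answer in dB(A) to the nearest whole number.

63 dB(A)

For a line source, L₂ = L₁ − 10·log₁₀(r₂/r₁).
L₂ = 73.6 − 10·log₁₀(96.3/8.4) = 73.6 − 10.593 = 63.01 dB(A).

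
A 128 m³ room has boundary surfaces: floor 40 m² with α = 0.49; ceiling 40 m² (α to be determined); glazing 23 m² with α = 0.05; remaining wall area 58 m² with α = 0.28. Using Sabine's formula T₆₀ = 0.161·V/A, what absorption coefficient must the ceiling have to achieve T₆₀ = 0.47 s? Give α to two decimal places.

0.17

Required total absorption A = 0.161·128/0.47 = 43.85 m².
Absorption from the other surfaces = 40·0.49 + 23·0.05 + 58·0.28 = 36.99 m², so the ceiling must supply 6.86 m² over 40 m².
α = 6.86/40 = 0.171.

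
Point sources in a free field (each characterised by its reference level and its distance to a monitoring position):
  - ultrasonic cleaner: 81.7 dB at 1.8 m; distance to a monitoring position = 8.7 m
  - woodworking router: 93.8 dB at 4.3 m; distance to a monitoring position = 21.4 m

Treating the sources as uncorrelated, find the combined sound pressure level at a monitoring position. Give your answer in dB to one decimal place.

80.1 dB

Propagate each source to the receiver with L = L_ref − 20·log₁₀(r/r_ref), then add intensities.
ultrasonic cleaner: 81.7 − 20·log₁₀(8.7/1.8) = 81.7 − 13.68 = 68.02 dB.
woodworking router: 93.8 − 20·log₁₀(21.4/4.3) = 93.8 − 13.94 = 79.86 dB.
Σ 10^(L/10) = 1.032e+08 → L_total = 10·log₁₀(1.032e+08) = 80.14 dB.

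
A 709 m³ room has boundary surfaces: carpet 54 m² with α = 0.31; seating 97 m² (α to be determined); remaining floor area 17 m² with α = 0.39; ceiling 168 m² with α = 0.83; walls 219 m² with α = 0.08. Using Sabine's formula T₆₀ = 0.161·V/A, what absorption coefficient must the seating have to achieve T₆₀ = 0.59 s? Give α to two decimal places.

From T₆₀ = 0.161·V/A, the target T₆₀ = 0.59 s needs A = 0.161·709/0.59 = 193.47 m².
Absorption from the other surfaces = 54·0.31 + 17·0.39 + 168·0.83 + 219·0.08 = 180.33 m², so the seating must supply 13.14 m² over 97 m².
α = 13.14/97 = 0.135.

0.14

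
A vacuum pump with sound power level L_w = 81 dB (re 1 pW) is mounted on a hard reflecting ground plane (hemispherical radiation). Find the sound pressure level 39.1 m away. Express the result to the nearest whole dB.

Free-field hemispherical radiation: L_p = L_w − 10·log₁₀(2π·r²), r = 39.1 m.
2π·r² = 9606 m², 10·log₁₀ of that is 39.825 dB.
L_p = 81 − 39.825 = 41.17 dB.

41 dB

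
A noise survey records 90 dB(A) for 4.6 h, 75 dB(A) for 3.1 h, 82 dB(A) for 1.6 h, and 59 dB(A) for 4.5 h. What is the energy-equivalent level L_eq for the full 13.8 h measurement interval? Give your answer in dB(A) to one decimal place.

85.6 dB(A)

Weight each interval's intensity by its duration and average over T = 13.8 h:
Σ tᵢ·10^(Lᵢ/10) = 4.6·10^(90/10) + 3.1·10^(75/10) + 1.6·10^(82/10) + 4.5·10^(59/10) = 4.955e+09.
L_eq = 10·log₁₀(4.955e+09/13.8) = 85.55 dB(A).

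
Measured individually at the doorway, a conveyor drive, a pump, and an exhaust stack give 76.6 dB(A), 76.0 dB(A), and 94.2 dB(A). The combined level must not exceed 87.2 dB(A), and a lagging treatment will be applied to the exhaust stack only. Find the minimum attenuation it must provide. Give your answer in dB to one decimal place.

7.8 dB

The untreated sources together contribute 10^(76.6/10) + 10^(76.0/10) = 8.552e+07, i.e. 79.32 dB(A).
The limit corresponds to 10^(87.2/10) = 5.248e+08; subtracting the fixed part leaves 4.393e+08 for the exhaust stack, i.e. 86.43 dB(A).
Required insertion loss = 94.2 − 86.43 = 7.77 dB.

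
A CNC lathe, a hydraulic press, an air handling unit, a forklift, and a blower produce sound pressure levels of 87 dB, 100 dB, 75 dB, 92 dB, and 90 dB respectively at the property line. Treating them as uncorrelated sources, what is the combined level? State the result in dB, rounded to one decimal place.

Incoherent sources combine by intensity addition: L_total = 10·log₁₀(Σ 10^(L_i/10)).
Σ 10^(L/10) = 10^(87/10) + 10^(100/10) + 10^(75/10) + 10^(92/10) + 10^(90/10) = 1.312e+10.
L_total = 10·log₁₀(1.312e+10) = 101.18 dB.

101.2 dB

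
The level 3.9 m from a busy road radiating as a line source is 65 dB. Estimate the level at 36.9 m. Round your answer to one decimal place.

55.2 dB

Line-source attenuation: ΔL = 10·log₁₀(r₂/r₁) = 10·log₁₀(36.9/3.9) = 9.760 dB.
L₂ = 65 − 10·log₁₀(36.9/3.9) = 65 − 9.760 = 55.24 dB.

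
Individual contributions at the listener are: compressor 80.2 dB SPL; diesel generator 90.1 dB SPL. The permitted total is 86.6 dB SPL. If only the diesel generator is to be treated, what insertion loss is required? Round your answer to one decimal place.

Fixed contribution from the other source: Σ 10^(L/10) = 10^(80.2/10) = 1.047e+08 (80.20 dB SPL).
To meet 86.6 dB SPL overall, the treated diesel generator may contribute at most 10^(86.6/10) − 1.047e+08 = 3.524e+08, i.e. 85.47 dB SPL.
Required insertion loss = 90.1 − 85.47 = 4.63 dB.

4.6 dB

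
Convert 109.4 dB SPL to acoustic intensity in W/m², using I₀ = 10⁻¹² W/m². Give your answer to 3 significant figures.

L = 10·log₁₀(I/I₀) ⇒ I = I₀·10^(L/10) = 10⁻¹² × 10^10.94.

0.0871 W/m²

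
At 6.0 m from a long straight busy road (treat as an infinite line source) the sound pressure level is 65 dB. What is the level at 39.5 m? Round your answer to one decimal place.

Cylindrical spreading from a line source gives a 10·log₁₀(r₂/r₁) drop.
L₂ = 65 − 10·log₁₀(39.5/6.0) = 65 − 8.184 = 56.82 dB.

56.8 dB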